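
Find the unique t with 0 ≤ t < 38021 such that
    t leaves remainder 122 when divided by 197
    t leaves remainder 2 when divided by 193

From t ≡ 122 (mod 197) write t = 122 + 197s. Substituting into t ≡ 2 (mod 193) gives 197s ≡ 73 (mod 193), and since 4⁻¹ ≡ 145 (mod 193), s ≡ 163. Hence t ≡ 122 + 197·163 = 32233 (mod 38021).

32233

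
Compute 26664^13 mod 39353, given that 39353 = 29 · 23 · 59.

Mod 29: 26664 ≡ 13; 13^13 ≡ 9 (mod 29).
Mod 23: 26664 ≡ 7; 7^13 ≡ 20 (mod 23).
Mod 59: 26664 ≡ 55; 55^13 ≡ 37 (mod 59).
Combine by CRT: x ≡ 9 (mod 29), x ≡ 20 (mod 23), x ≡ 37 (mod 59) ⇒ x ≡ 20628 (mod 39353).

20628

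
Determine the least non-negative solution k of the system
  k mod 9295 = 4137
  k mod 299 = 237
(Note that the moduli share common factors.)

106382

Combine the congruences pairwise.
gcd(9295, 299) = 13 and 13 | (237 − 4137), so the pair is consistent; merging gives k ≡ 106382 (mod 213785), where 213785 = lcm(9295, 299).
The solution is unique modulo lcm(9295, 299) = 213785.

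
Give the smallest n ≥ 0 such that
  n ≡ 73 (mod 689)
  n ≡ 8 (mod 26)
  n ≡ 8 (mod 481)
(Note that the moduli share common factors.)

26944

gcd(689, 26) = 13 and 13 | (8 − 73), so the pair is consistent; merging gives n ≡ 762 (mod 1378), where 1378 = lcm(689, 26).
gcd(1378, 481) = 13 and 13 | (8 − 762), so the pair is consistent; merging gives n ≡ 26944 (mod 50986), where 50986 = lcm(1378, 481).
The solution is unique modulo lcm(689, 26, 481) = 50986.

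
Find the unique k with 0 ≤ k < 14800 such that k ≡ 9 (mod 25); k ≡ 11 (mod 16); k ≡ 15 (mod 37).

The moduli are pairwise coprime; N = 25·16·37 = 14800.
N/25 = 592; 592 ≡ 17 (mod 25); 17·3 ≡ 1, so inverse 3.
N/16 = 925; 925 ≡ 13 (mod 16); 13·5 ≡ 1, so inverse 5.
N/37 = 400; 400 ≡ 30 (mod 37); 30·21 ≡ 1, so inverse 21.
k ≡ 9·592·3 + 11·925·5 + 15·400·21 = 192859.
192859 mod 14800 = 459.

459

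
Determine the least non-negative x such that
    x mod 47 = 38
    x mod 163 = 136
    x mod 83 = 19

The moduli are pairwise coprime; N = 47·163·83 = 635863.
N/47 = 13529; 13529 ≡ 40 (mod 47); 40·20 ≡ 1, so inverse 20.
N/163 = 3901; 3901 ≡ 152 (mod 163); 152·74 ≡ 1, so inverse 74.
N/83 = 7661; 7661 ≡ 25 (mod 83); 25·10 ≡ 1, so inverse 10.
x ≡ 38·13529·20 + 136·3901·74 + 19·7661·10 = 50997294.
50997294 mod 635863 = 128254.

128254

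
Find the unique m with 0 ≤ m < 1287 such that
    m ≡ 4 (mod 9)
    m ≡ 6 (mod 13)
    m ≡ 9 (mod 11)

The moduli are pairwise coprime; N = 9·13·11 = 1287.
N/9 = 143; 143 ≡ 8 (mod 9); 8·8 ≡ 1, so inverse 8.
N/13 = 99; 99 ≡ 8 (mod 13); 8·5 ≡ 1, so inverse 5.
N/11 = 117; 117 ≡ 7 (mod 11); 7·8 ≡ 1, so inverse 8.
m ≡ 4·143·8 + 6·99·5 + 9·117·8 = 15970.
15970 mod 1287 = 526.

526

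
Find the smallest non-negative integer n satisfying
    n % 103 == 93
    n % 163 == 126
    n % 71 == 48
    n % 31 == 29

2079354

The moduli are pairwise coprime; M = 103·163·71·31 = 36952589.
M/103 = 358763; 358763 ≡ 14 (mod 103); 14·81 ≡ 1, so inverse 81.
M/163 = 226703; 226703 ≡ 133 (mod 163); 133·38 ≡ 1, so inverse 38.
M/71 = 520459; 520459 ≡ 29 (mod 71); 29·49 ≡ 1, so inverse 49.
M/31 = 1192019; 1192019 ≡ 7 (mod 31); 7·9 ≡ 1, so inverse 9.
n ≡ 93·358763·81 + 126·226703·38 + 48·520459·49 + 29·1192019·9 = 5323252170.
5323252170 mod 36952589 = 2079354.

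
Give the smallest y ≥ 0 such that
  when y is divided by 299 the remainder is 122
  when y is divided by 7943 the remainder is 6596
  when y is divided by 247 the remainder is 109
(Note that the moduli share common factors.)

1754056

gcd(299, 7943) = 13 and 13 | (6596 − 122), so the pair is consistent; merging gives y ≡ 109855 (mod 182689), where 182689 = lcm(299, 7943).
gcd(182689, 247) = 13 and 13 | (109 − 109855), so the pair is consistent; merging gives y ≡ 1754056 (mod 3471091), where 3471091 = lcm(182689, 247).
The solution is unique modulo lcm(299, 7943, 247) = 3471091.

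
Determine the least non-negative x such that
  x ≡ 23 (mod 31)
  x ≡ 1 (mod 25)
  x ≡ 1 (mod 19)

The moduli are pairwise coprime; N = 31·25·19 = 14725.
N/31 = 475; 475 ≡ 10 (mod 31); 10·28 ≡ 1, so inverse 28.
N/25 = 589; 589 ≡ 14 (mod 25); 14·9 ≡ 1, so inverse 9.
N/19 = 775; 775 ≡ 15 (mod 19); 15·14 ≡ 1, so inverse 14.
x ≡ 23·475·28 + 1·589·9 + 1·775·14 = 322051.
322051 mod 14725 = 12826.

12826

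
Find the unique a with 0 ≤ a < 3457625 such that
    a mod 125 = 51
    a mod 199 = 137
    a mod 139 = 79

3440051

The moduli are pairwise coprime; N = 125·199·139 = 3457625.
N/125 = 27661; 27661 ≡ 36 (mod 125); 36·66 ≡ 1, so inverse 66.
N/199 = 17375; 17375 ≡ 62 (mod 199); 62·61 ≡ 1, so inverse 61.
N/139 = 24875; 24875 ≡ 133 (mod 139); 133·23 ≡ 1, so inverse 23.
a ≡ 51·27661·66 + 137·17375·61 + 79·24875·23 = 283507676.
283507676 mod 3457625 = 3440051.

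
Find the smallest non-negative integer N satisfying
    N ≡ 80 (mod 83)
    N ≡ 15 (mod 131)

1325

From N ≡ 80 (mod 83) write N = 80 + 83t. Substituting into N ≡ 15 (mod 131) gives 83t ≡ 66 (mod 131), and since 83⁻¹ ≡ 30 (mod 131), t ≡ 15. Hence N ≡ 80 + 83·15 = 1325 (mod 10873).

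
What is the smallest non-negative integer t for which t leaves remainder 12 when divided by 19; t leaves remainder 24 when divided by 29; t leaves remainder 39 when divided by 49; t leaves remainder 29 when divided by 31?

349213

From t ≡ 12 (mod 19) write t = 12 + 19s. Substituting into t ≡ 24 (mod 29) gives 19s ≡ 12 (mod 29), and since 19⁻¹ ≡ 26 (mod 29), s ≡ 22. Hence t ≡ 12 + 19·22 = 430 (mod 551).
From t ≡ 430 (mod 551) write t = 430 + 551s. Substituting into t ≡ 39 (mod 49) gives 551s ≡ 1 (mod 49), and since 12⁻¹ ≡ 45 (mod 49), s ≡ 45. Hence t ≡ 430 + 551·45 = 25225 (mod 26999).
From t ≡ 25225 (mod 26999) write t = 25225 + 26999s. Substituting into t ≡ 29 (mod 31) gives 26999s ≡ 7 (mod 31), and since 29⁻¹ ≡ 15 (mod 31), s ≡ 12. Hence t ≡ 25225 + 26999·12 = 349213 (mod 836969).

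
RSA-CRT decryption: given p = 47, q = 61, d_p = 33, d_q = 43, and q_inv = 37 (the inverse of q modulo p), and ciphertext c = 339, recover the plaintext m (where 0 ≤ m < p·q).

m₁ = c^(d_p) mod p: c ≡ 10 (mod 47), and 10^33 mod 47 = 26.
m₂ = c^(d_q) mod q: c ≡ 34 (mod 61), and 34^43 mod 61 = 20.
h = q_inv·(m₁ − m₂) mod p = 37·(26 − 20) mod 47 = 34.
m = m₂ + h·q = 20 + 34·61 = 2094.

2094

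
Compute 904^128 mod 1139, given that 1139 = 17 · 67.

1021

Mod 17: 904 ≡ 3; since 16 | 128, by Fermat 3^128 ≡ 1 (mod 17).
Mod 67: 904 ≡ 33; by Fermat, exponent reduces to 128 mod 66 = 62; 33^62 ≡ 16 (mod 67).
Combine by CRT: x ≡ 1 (mod 17), x ≡ 16 (mod 67) ⇒ x ≡ 1021 (mod 1139).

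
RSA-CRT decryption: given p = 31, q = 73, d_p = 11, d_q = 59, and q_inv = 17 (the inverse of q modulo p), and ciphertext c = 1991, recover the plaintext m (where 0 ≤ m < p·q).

1632

m₁ = c^(d_p) mod p: c ≡ 7 (mod 31), and 7^11 mod 31 = 20.
m₂ = c^(d_q) mod q: c ≡ 20 (mod 73), and 20^59 mod 73 = 26.
h = q_inv·(m₁ − m₂) mod p = 17·(20 − 26) mod 31 = 22.
m = m₂ + h·q = 26 + 22·73 = 1632.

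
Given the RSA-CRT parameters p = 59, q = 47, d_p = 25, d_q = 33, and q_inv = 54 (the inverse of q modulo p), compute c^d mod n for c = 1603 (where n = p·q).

2244

m₁ = c^(d_p) mod p: c ≡ 10 (mod 59), and 10^25 mod 59 = 2.
m₂ = c^(d_q) mod q: c ≡ 5 (mod 47), and 5^33 mod 47 = 35.
h = q_inv·(m₁ − m₂) mod p = 54·(2 − 35) mod 59 = 47.
m = m₂ + h·q = 35 + 47·47 = 2244.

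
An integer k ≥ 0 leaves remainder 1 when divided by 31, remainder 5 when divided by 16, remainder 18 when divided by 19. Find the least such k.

1861

From k ≡ 1 (mod 31) write k = 1 + 31t. Substituting into k ≡ 5 (mod 16) gives 31t ≡ 4 (mod 16), and since 15⁻¹ ≡ 15 (mod 16), t ≡ 12. Hence k ≡ 1 + 31·12 = 373 (mod 496).
From k ≡ 373 (mod 496) write k = 373 + 496t. Substituting into k ≡ 18 (mod 19) gives 496t ≡ 6 (mod 19), and since 2⁻¹ ≡ 10 (mod 19), t ≡ 3. Hence k ≡ 373 + 496·3 = 1861 (mod 9424).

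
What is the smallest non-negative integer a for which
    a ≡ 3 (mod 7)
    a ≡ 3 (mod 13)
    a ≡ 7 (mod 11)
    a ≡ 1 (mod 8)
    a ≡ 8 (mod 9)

63521

Combine the congruences pairwise.
From a ≡ 3 (mod 7) write a = 3 + 7t. Substituting into a ≡ 3 (mod 13) gives 7t ≡ 0 (mod 13), and since 7⁻¹ ≡ 2 (mod 13), t ≡ 0. Hence a ≡ 3 + 7·0 = 3 (mod 91).
From a ≡ 3 (mod 91) write a = 3 + 91t. Substituting into a ≡ 7 (mod 11) gives 91t ≡ 4 (mod 11), and since 3⁻¹ ≡ 4 (mod 11), t ≡ 5. Hence a ≡ 3 + 91·5 = 458 (mod 1001).
From a ≡ 458 (mod 1001) write a = 458 + 1001t. Substituting into a ≡ 1 (mod 8) gives 1001t ≡ 7 (mod 8), and since 1⁻¹ ≡ 1 (mod 8), t ≡ 7. Hence a ≡ 458 + 1001·7 = 7465 (mod 8008).
From a ≡ 7465 (mod 8008) write a = 7465 + 8008t. Substituting into a ≡ 8 (mod 9) gives 8008t ≡ 4 (mod 9), and since 7⁻¹ ≡ 4 (mod 9), t ≡ 7. Hence a ≡ 7465 + 8008·7 = 63521 (mod 72072).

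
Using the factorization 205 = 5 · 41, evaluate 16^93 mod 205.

Mod 5: 16 ≡ 1; by Fermat, exponent reduces to 93 mod 4 = 1; 1^1 ≡ 1 (mod 5).
Mod 41: 16 ≡ 16; by Fermat, exponent reduces to 93 mod 40 = 13; 16^13 ≡ 37 (mod 41).
Combine by CRT: x ≡ 1 (mod 5), x ≡ 37 (mod 41) ⇒ x ≡ 201 (mod 205).

201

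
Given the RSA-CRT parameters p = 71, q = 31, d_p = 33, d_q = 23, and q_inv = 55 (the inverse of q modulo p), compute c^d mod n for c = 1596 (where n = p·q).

m₁ = c^(d_p) mod p: c ≡ 34 (mod 71), and 34^33 mod 71 = 39.
m₂ = c^(d_q) mod q: c ≡ 15 (mod 31), and 15^23 mod 31 = 27.
h = q_inv·(m₁ − m₂) mod p = 55·(39 − 27) mod 71 = 21.
m = m₂ + h·q = 27 + 21·31 = 678.

678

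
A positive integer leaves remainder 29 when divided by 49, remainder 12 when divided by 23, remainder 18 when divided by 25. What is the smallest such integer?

From x ≡ 29 (mod 49) write x = 29 + 49t. Substituting into x ≡ 12 (mod 23) gives 49t ≡ 6 (mod 23), and since 3⁻¹ ≡ 8 (mod 23), t ≡ 2. Hence x ≡ 29 + 49·2 = 127 (mod 1127).
From x ≡ 127 (mod 1127) write x = 127 + 1127t. Substituting into x ≡ 18 (mod 25) gives 1127t ≡ 16 (mod 25), and since 2⁻¹ ≡ 13 (mod 25), t ≡ 8. Hence x ≡ 127 + 1127·8 = 9143 (mod 28175).

9143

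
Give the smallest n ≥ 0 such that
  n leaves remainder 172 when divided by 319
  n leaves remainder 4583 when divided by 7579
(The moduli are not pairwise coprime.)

gcd(319, 7579) = 11 and 11 | (4583 − 172), so the pair is consistent; merging gives n ≡ 156163 (mod 219791), where 219791 = lcm(319, 7579).
The solution is unique modulo lcm(319, 7579) = 219791.

156163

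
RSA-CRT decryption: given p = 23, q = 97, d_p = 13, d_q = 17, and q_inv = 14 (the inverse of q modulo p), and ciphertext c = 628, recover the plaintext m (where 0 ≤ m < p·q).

342

m₁ = c^(d_p) mod p: c ≡ 7 (mod 23), and 7^13 mod 23 = 20.
m₂ = c^(d_q) mod q: c ≡ 46 (mod 97), and 46^17 mod 97 = 51.
h = q_inv·(m₁ − m₂) mod p = 14·(20 − 51) mod 23 = 3.
m = m₂ + h·q = 51 + 3·97 = 342.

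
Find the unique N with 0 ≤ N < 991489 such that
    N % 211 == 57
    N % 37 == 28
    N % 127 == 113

9130

Combine the congruences pairwise.
From N ≡ 57 (mod 211) write N = 57 + 211t. Substituting into N ≡ 28 (mod 37) gives 211t ≡ 8 (mod 37), and since 26⁻¹ ≡ 10 (mod 37), t ≡ 6. Hence N ≡ 57 + 211·6 = 1323 (mod 7807).
From N ≡ 1323 (mod 7807) write N = 1323 + 7807t. Substituting into N ≡ 113 (mod 127) gives 7807t ≡ 60 (mod 127), and since 60⁻¹ ≡ 36 (mod 127), t ≡ 1. Hence N ≡ 1323 + 7807·1 = 9130 (mod 991489).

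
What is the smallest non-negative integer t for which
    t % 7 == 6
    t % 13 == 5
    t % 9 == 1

811

The moduli are pairwise coprime; N = 7·13·9 = 819.
N/7 = 117; 117 ≡ 5 (mod 7); 5·3 ≡ 1, so inverse 3.
N/13 = 63; 63 ≡ 11 (mod 13); 11·6 ≡ 1, so inverse 6.
N/9 = 91; 91 ≡ 1 (mod 9), inverse 1.
t ≡ 6·117·3 + 5·63·6 + 1·91·1 = 4087.
4087 mod 819 = 811.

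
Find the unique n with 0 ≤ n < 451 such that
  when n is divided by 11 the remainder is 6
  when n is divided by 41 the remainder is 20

61

Combine the congruences pairwise.
From n ≡ 6 (mod 11) write n = 6 + 11t. Substituting into n ≡ 20 (mod 41) gives 11t ≡ 14 (mod 41), and since 11⁻¹ ≡ 15 (mod 41), t ≡ 5. Hence n ≡ 6 + 11·5 = 61 (mod 451).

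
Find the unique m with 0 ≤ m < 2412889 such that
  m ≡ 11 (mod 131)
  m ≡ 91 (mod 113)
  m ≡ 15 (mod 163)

1823007

The moduli are pairwise coprime; N = 131·113·163 = 2412889.
N/131 = 18419; 18419 ≡ 79 (mod 131); 79·68 ≡ 1, so inverse 68.
N/113 = 21353; 21353 ≡ 109 (mod 113); 109·28 ≡ 1, so inverse 28.
N/163 = 14803; 14803 ≡ 133 (mod 163); 133·38 ≡ 1, so inverse 38.
m ≡ 11·18419·68 + 91·21353·28 + 15·14803·38 = 76622566.
76622566 mod 2412889 = 1823007.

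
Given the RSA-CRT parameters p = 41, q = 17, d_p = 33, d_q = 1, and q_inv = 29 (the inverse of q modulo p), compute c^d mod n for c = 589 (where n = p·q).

m₁ = c^(d_p) mod p: c ≡ 15 (mod 41), and 15^33 mod 41 = 35.
m₂ = c^(d_q) mod q: c ≡ 11 (mod 17), and 11^1 mod 17 = 11.
h = q_inv·(m₁ − m₂) mod p = 29·(35 − 11) mod 41 = 40.
m = m₂ + h·q = 11 + 40·17 = 691.

691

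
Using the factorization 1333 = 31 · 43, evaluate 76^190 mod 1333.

397

Mod 31: 76 ≡ 14; by Fermat, exponent reduces to 190 mod 30 = 10; 14^10 ≡ 25 (mod 31).
Mod 43: 76 ≡ 33; by Fermat, exponent reduces to 190 mod 42 = 22; 33^22 ≡ 10 (mod 43).
Combine by CRT: x ≡ 25 (mod 31), x ≡ 10 (mod 43) ⇒ x ≡ 397 (mod 1333).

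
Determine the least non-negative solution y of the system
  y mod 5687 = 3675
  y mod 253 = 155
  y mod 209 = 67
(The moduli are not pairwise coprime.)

gcd(5687, 253) = 11 and 11 | (155 − 3675), so the pair is consistent; merging gives y ≡ 111728 (mod 130801), where 130801 = lcm(5687, 253).
gcd(130801, 209) = 11 and 11 | (67 − 111728), so the pair is consistent; merging gives y ≡ 1158136 (mod 2485219), where 2485219 = lcm(130801, 209).
The solution is unique modulo lcm(5687, 253, 209) = 2485219.

1158136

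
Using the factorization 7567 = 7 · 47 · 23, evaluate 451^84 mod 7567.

Mod 7: 451 ≡ 3; since 6 | 84, by Fermat 3^84 ≡ 1 (mod 7).
Mod 47: 451 ≡ 28; by Fermat, exponent reduces to 84 mod 46 = 38; 28^38 ≡ 8 (mod 47).
Mod 23: 451 ≡ 14; by Fermat, exponent reduces to 84 mod 22 = 18; 14^18 ≡ 4 (mod 23).
Combine by CRT: x ≡ 1 (mod 7), x ≡ 8 (mod 47), x ≡ 4 (mod 23) ⇒ x ≡ 1982 (mod 7567).

1982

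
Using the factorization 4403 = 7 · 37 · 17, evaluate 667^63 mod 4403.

778

Mod 7: 667 ≡ 2; by Fermat, exponent reduces to 63 mod 6 = 3; 2^3 ≡ 1 (mod 7).
Mod 37: 667 ≡ 1; by Fermat, exponent reduces to 63 mod 36 = 27; 1^27 ≡ 1 (mod 37).
Mod 17: 667 ≡ 4; by Fermat, exponent reduces to 63 mod 16 = 15; 4^15 ≡ 13 (mod 17).
Combine by CRT: x ≡ 1 (mod 7), x ≡ 1 (mod 37), x ≡ 13 (mod 17) ⇒ x ≡ 778 (mod 4403).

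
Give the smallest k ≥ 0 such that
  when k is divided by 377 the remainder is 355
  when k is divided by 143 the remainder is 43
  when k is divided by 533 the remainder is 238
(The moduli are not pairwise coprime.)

Combine the congruences pairwise.
gcd(377, 143) = 13 and 13 | (43 − 355), so the pair is consistent; merging gives k ≡ 2617 (mod 4147), where 4147 = lcm(377, 143).
gcd(4147, 533) = 13 and 13 | (238 − 2617), so the pair is consistent; merging gives k ≡ 143615 (mod 170027), where 170027 = lcm(4147, 533).
The solution is unique modulo lcm(377, 143, 533) = 170027.

143615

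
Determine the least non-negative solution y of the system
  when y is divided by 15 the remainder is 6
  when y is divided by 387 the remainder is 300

Combine the congruences pairwise.
gcd(15, 387) = 3 and 3 | (300 − 6), so the pair is consistent; merging gives y ≡ 1461 (mod 1935), where 1935 = lcm(15, 387).
The solution is unique modulo lcm(15, 387) = 1935.

1461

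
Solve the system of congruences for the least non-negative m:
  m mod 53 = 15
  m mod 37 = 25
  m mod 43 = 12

Combine the congruences pairwise.
From m ≡ 15 (mod 53) write m = 15 + 53t. Substituting into m ≡ 25 (mod 37) gives 53t ≡ 10 (mod 37), and since 16⁻¹ ≡ 7 (mod 37), t ≡ 33. Hence m ≡ 15 + 53·33 = 1764 (mod 1961).
From m ≡ 1764 (mod 1961) write m = 1764 + 1961t. Substituting into m ≡ 12 (mod 43) gives 1961t ≡ 11 (mod 43), and since 26⁻¹ ≡ 5 (mod 43), t ≡ 12. Hence m ≡ 1764 + 1961·12 = 25296 (mod 84323).

25296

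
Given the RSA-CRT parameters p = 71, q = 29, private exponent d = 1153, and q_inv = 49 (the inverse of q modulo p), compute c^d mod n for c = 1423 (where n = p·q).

931

d_p = d mod (p−1) = 1153 mod 70 = 33; d_q = d mod (q−1) = 5.
m₁ = c^(d_p) mod p: c ≡ 3 (mod 71), and 3^33 mod 71 = 8.
m₂ = c^(d_q) mod q: c ≡ 2 (mod 29), and 2^5 mod 29 = 3.
h = q_inv·(m₁ − m₂) mod p = 49·(8 − 3) mod 71 = 32.
m = m₂ + h·q = 3 + 32·29 = 931.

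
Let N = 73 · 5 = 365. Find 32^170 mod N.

Mod 73: 32 ≡ 32; by Fermat, exponent reduces to 170 mod 72 = 26; 32^26 ≡ 16 (mod 73).
Mod 5: 32 ≡ 2; by Fermat, exponent reduces to 170 mod 4 = 2; 2^2 ≡ 4 (mod 5).
Combine by CRT: x ≡ 16 (mod 73), x ≡ 4 (mod 5) ⇒ x ≡ 89 (mod 365).

89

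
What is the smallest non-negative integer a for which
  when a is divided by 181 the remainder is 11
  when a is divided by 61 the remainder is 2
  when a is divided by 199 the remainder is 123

2059972

The moduli are pairwise coprime; N = 181·61·199 = 2197159.
N/181 = 12139; 12139 ≡ 12 (mod 181); 12·166 ≡ 1, so inverse 166.
N/61 = 36019; 36019 ≡ 29 (mod 61); 29·40 ≡ 1, so inverse 40.
N/199 = 11041; 11041 ≡ 96 (mod 199); 96·85 ≡ 1, so inverse 85.
a ≡ 11·12139·166 + 2·36019·40 + 123·11041·85 = 140480989.
140480989 mod 2197159 = 2059972.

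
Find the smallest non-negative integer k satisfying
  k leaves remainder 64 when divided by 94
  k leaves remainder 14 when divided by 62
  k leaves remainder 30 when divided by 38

gcd(94, 62) = 2 and 2 | (14 − 64), so the pair is consistent; merging gives k ≡ 1192 (mod 2914), where 2914 = lcm(94, 62).
gcd(2914, 38) = 2 and 2 | (30 − 1192), so the pair is consistent; merging gives k ≡ 15762 (mod 55366), where 55366 = lcm(2914, 38).
The solution is unique modulo lcm(94, 62, 38) = 55366.

15762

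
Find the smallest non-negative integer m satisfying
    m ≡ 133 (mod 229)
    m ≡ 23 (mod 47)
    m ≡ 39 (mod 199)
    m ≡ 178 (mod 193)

Combine the congruences pairwise.
From m ≡ 133 (mod 229) write m = 133 + 229t. Substituting into m ≡ 23 (mod 47) gives 229t ≡ 31 (mod 47), and since 41⁻¹ ≡ 39 (mod 47), t ≡ 34. Hence m ≡ 133 + 229·34 = 7919 (mod 10763).
From m ≡ 7919 (mod 10763) write m = 7919 + 10763t. Substituting into m ≡ 39 (mod 199) gives 10763t ≡ 80 (mod 199), and since 17⁻¹ ≡ 82 (mod 199), t ≡ 192. Hence m ≡ 7919 + 10763·192 = 2074415 (mod 2141837).
From m ≡ 2074415 (mod 2141837) write m = 2074415 + 2141837t. Substituting into m ≡ 178 (mod 193) gives 2141837t ≡ 127 (mod 193), and since 116⁻¹ ≡ 5 (mod 193), t ≡ 56. Hence m ≡ 2074415 + 2141837·56 = 122017287 (mod 413374541).

122017287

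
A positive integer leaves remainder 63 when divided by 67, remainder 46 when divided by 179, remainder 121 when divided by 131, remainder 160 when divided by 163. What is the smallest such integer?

The moduli are pairwise coprime; N = 67·179·131·163 = 256086529.
N/67 = 3822187; 3822187 ≡ 38 (mod 67); 38·30 ≡ 1, so inverse 30.
N/179 = 1430651; 1430651 ≡ 83 (mod 179); 83·110 ≡ 1, so inverse 110.
N/131 = 1954859; 1954859 ≡ 77 (mod 131); 77·114 ≡ 1, so inverse 114.
N/163 = 1571083; 1571083 ≡ 89 (mod 163); 89·11 ≡ 1, so inverse 11.
t ≡ 63·3822187·30 + 46·1430651·110 + 121·1954859·114 + 160·1571083·11 = 44193458616.
44193458616 mod 256086529 = 146575628.

146575628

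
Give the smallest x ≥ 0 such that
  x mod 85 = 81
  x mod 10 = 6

gcd(85, 10) = 5 and 5 | (6 − 81), so the pair is consistent; merging gives x ≡ 166 (mod 170), where 170 = lcm(85, 10).
The solution is unique modulo lcm(85, 10) = 170.

166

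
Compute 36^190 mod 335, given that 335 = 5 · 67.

Mod 5: 36 ≡ 1; by Fermat, exponent reduces to 190 mod 4 = 2; 1^2 ≡ 1 (mod 5).
Mod 67: 36 ≡ 36; by Fermat, exponent reduces to 190 mod 66 = 58; 36^58 ≡ 26 (mod 67).
Combine by CRT: x ≡ 1 (mod 5), x ≡ 26 (mod 67) ⇒ x ≡ 26 (mod 335).

26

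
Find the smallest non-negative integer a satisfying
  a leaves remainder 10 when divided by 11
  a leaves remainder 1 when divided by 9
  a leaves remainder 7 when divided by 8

703

The moduli are pairwise coprime; N = 11·9·8 = 792.
N/11 = 72; 72 ≡ 6 (mod 11); 6·2 ≡ 1, so inverse 2.
N/9 = 88; 88 ≡ 7 (mod 9); 7·4 ≡ 1, so inverse 4.
N/8 = 99; 99 ≡ 3 (mod 8); 3·3 ≡ 1, so inverse 3.
a ≡ 10·72·2 + 1·88·4 + 7·99·3 = 3871.
3871 mod 792 = 703.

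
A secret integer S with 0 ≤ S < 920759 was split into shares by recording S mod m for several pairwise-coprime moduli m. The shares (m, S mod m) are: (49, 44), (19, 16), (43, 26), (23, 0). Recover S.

Combine the congruences pairwise.
From S ≡ 44 (mod 49) write S = 44 + 49t. Substituting into S ≡ 16 (mod 19) gives 49t ≡ 10 (mod 19), and since 11⁻¹ ≡ 7 (mod 19), t ≡ 13. Hence S ≡ 44 + 49·13 = 681 (mod 931).
From S ≡ 681 (mod 931) write S = 681 + 931t. Substituting into S ≡ 26 (mod 43) gives 931t ≡ 33 (mod 43), and since 28⁻¹ ≡ 20 (mod 43), t ≡ 15. Hence S ≡ 681 + 931·15 = 14646 (mod 40033).
From S ≡ 14646 (mod 40033) write S = 14646 + 40033t. Substituting into S ≡ 0 (mod 23) gives 40033t ≡ 5 (mod 23), and since 13⁻¹ ≡ 16 (mod 23), t ≡ 11. Hence S ≡ 14646 + 40033·11 = 455009 (mod 920759).

455009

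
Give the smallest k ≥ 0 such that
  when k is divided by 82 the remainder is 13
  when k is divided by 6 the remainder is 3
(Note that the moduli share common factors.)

gcd(82, 6) = 2 and 2 | (3 − 13), so the pair is consistent; merging gives k ≡ 177 (mod 246), where 246 = lcm(82, 6).
The solution is unique modulo lcm(82, 6) = 246.

177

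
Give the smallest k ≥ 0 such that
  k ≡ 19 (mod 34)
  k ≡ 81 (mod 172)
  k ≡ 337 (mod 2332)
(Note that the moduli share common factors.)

gcd(34, 172) = 2 and 2 | (81 − 19), so the pair is consistent; merging gives k ≡ 597 (mod 2924), where 2924 = lcm(34, 172).
gcd(2924, 2332) = 4 and 4 | (337 − 597), so the pair is consistent; merging gives k ≡ 863177 (mod 1704692), where 1704692 = lcm(2924, 2332).
The solution is unique modulo lcm(34, 172, 2332) = 1704692.

863177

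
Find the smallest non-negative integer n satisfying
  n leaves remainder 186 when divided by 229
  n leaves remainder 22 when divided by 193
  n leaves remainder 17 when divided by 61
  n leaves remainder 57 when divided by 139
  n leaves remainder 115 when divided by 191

61628070047

The moduli are pairwise coprime; M = 229·193·61·139·191 = 71576555333.
M/229 = 312561377; 312561377 ≡ 193 (mod 229); 193·159 ≡ 1, so inverse 159.
M/193 = 370862981; 370862981 ≡ 164 (mod 193); 164·173 ≡ 1, so inverse 173.
M/61 = 1173386153; 1173386153 ≡ 35 (mod 61); 35·7 ≡ 1, so inverse 7.
M/139 = 514939247; 514939247 ≡ 125 (mod 139); 125·129 ≡ 1, so inverse 129.
M/191 = 374746363; 374746363 ≡ 161 (mod 191); 161·70 ≡ 1, so inverse 70.
n ≡ 186·312561377·159 + 22·370862981·173 + 17·1173386153·7 + 57·514939247·129 + 115·374746363·70 = 17597884126632.
17597884126632 mod 71576555333 = 61628070047.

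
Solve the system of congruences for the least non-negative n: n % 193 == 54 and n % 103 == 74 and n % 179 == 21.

3288967

The moduli are pairwise coprime; M = 193·103·179 = 3558341.
M/193 = 18437; 18437 ≡ 102 (mod 193); 102·123 ≡ 1, so inverse 123.
M/103 = 34547; 34547 ≡ 42 (mod 103); 42·27 ≡ 1, so inverse 27.
M/179 = 19879; 19879 ≡ 10 (mod 179); 10·18 ≡ 1, so inverse 18.
n ≡ 54·18437·123 + 74·34547·27 + 21·19879·18 = 198997722.
198997722 mod 3558341 = 3288967.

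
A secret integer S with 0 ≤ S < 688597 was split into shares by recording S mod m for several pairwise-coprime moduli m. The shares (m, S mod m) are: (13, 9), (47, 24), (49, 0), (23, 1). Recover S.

The moduli are pairwise coprime; N = 13·47·49·23 = 688597.
N/13 = 52969; 52969 ≡ 7 (mod 13); 7·2 ≡ 1, so inverse 2.
N/47 = 14651; 14651 ≡ 34 (mod 47); 34·18 ≡ 1, so inverse 18.
N/49 = 14053; 14053 ≡ 39 (mod 49); 39·44 ≡ 1, so inverse 44.
N/23 = 29939; 29939 ≡ 16 (mod 23); 16·13 ≡ 1, so inverse 13.
S ≡ 9·52969·2 + 24·14651·18 + 0·14053·44 + 1·29939·13 = 7671881.
7671881 mod 688597 = 97314.

97314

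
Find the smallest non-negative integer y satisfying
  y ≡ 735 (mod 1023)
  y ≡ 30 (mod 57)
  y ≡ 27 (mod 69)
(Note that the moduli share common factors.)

202266

gcd(1023, 57) = 3 and 3 | (30 − 735), so the pair is consistent; merging gives y ≡ 7896 (mod 19437), where 19437 = lcm(1023, 57).
gcd(19437, 69) = 3 and 3 | (27 − 7896), so the pair is consistent; merging gives y ≡ 202266 (mod 447051), where 447051 = lcm(19437, 69).
The solution is unique modulo lcm(1023, 57, 69) = 447051.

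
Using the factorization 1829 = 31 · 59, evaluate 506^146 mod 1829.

Mod 31: 506 ≡ 10; by Fermat, exponent reduces to 146 mod 30 = 26; 10^26 ≡ 19 (mod 31).
Mod 59: 506 ≡ 34; by Fermat, exponent reduces to 146 mod 58 = 30; 34^30 ≡ 25 (mod 59).
Combine by CRT: x ≡ 19 (mod 31), x ≡ 25 (mod 59) ⇒ x ≡ 143 (mod 1829).

143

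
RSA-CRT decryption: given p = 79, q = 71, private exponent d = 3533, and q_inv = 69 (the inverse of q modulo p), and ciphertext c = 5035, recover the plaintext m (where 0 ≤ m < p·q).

2980

d_p = d mod (p−1) = 3533 mod 78 = 23; d_q = d mod (q−1) = 33.
m₁ = c^(d_p) mod p: c ≡ 58 (mod 79), and 58^23 mod 79 = 57.
m₂ = c^(d_q) mod q: c ≡ 65 (mod 71), and 65^33 mod 71 = 69.
h = q_inv·(m₁ − m₂) mod p = 69·(57 − 69) mod 79 = 41.
m = m₂ + h·q = 69 + 41·71 = 2980.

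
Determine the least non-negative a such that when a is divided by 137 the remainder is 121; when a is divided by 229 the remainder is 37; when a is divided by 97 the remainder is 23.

From a ≡ 121 (mod 137) write a = 121 + 137t. Substituting into a ≡ 37 (mod 229) gives 137t ≡ 145 (mod 229), and since 137⁻¹ ≡ 112 (mod 229), t ≡ 210. Hence a ≡ 121 + 137·210 = 28891 (mod 31373).
From a ≡ 28891 (mod 31373) write a = 28891 + 31373t. Substituting into a ≡ 23 (mod 97) gives 31373t ≡ 38 (mod 97), and since 42⁻¹ ≡ 67 (mod 97), t ≡ 24. Hence a ≡ 28891 + 31373·24 = 781843 (mod 3043181).

781843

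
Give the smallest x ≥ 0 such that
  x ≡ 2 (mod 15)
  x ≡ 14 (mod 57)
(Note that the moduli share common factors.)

Combine the congruences pairwise.
gcd(15, 57) = 3 and 3 | (14 − 2), so the pair is consistent; merging gives x ≡ 242 (mod 285), where 285 = lcm(15, 57).
The solution is unique modulo lcm(15, 57) = 285.

242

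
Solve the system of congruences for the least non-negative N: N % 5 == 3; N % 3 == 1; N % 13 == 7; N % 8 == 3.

The moduli are pairwise coprime; M = 5·3·13·8 = 1560.
M/5 = 312; 312 ≡ 2 (mod 5); 2·3 ≡ 1, so inverse 3.
M/3 = 520; 520 ≡ 1 (mod 3), inverse 1.
M/13 = 120; 120 ≡ 3 (mod 13); 3·9 ≡ 1, so inverse 9.
M/8 = 195; 195 ≡ 3 (mod 8); 3·3 ≡ 1, so inverse 3.
N ≡ 3·312·3 + 1·520·1 + 7·120·9 + 3·195·3 = 12643.
12643 mod 1560 = 163.

163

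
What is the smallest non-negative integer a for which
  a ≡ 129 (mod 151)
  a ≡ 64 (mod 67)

From a ≡ 129 (mod 151) write a = 129 + 151t. Substituting into a ≡ 64 (mod 67) gives 151t ≡ 2 (mod 67), and since 17⁻¹ ≡ 4 (mod 67), t ≡ 8. Hence a ≡ 129 + 151·8 = 1337 (mod 10117).

1337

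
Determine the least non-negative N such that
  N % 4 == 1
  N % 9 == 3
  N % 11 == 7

381

The moduli are pairwise coprime; M = 4·9·11 = 396.
M/4 = 99; 99 ≡ 3 (mod 4); 3·3 ≡ 1, so inverse 3.
M/9 = 44; 44 ≡ 8 (mod 9); 8·8 ≡ 1, so inverse 8.
M/11 = 36; 36 ≡ 3 (mod 11); 3·4 ≡ 1, so inverse 4.
N ≡ 1·99·3 + 3·44·8 + 7·36·4 = 2361.
2361 mod 396 = 381.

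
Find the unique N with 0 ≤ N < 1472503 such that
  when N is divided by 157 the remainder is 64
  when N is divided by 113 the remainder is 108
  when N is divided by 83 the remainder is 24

727602

From N ≡ 64 (mod 157) write N = 64 + 157t. Substituting into N ≡ 108 (mod 113) gives 157t ≡ 44 (mod 113), and since 44⁻¹ ≡ 18 (mod 113), t ≡ 1. Hence N ≡ 64 + 157·1 = 221 (mod 17741).
From N ≡ 221 (mod 17741) write N = 221 + 17741t. Substituting into N ≡ 24 (mod 83) gives 17741t ≡ 52 (mod 83), and since 62⁻¹ ≡ 79 (mod 83), t ≡ 41. Hence N ≡ 221 + 17741·41 = 727602 (mod 1472503).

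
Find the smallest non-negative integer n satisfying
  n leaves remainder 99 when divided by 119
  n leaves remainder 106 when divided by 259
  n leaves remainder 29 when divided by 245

148254

Combine the congruences pairwise.
gcd(119, 259) = 7 and 7 | (106 − 99), so the pair is consistent; merging gives n ≡ 2955 (mod 4403), where 4403 = lcm(119, 259).
gcd(4403, 245) = 7 and 7 | (29 − 2955), so the pair is consistent; merging gives n ≡ 148254 (mod 154105), where 154105 = lcm(4403, 245).
The solution is unique modulo lcm(119, 259, 245) = 154105.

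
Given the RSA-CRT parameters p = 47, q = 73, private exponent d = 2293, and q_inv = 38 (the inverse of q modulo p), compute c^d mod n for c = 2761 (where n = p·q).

d_p = d mod (p−1) = 2293 mod 46 = 39; d_q = d mod (q−1) = 61.
m₁ = c^(d_p) mod p: c ≡ 35 (mod 47), and 35^39 mod 47 = 19.
m₂ = c^(d_q) mod q: c ≡ 60 (mod 73), and 60^61 mod 73 = 29.
h = q_inv·(m₁ − m₂) mod p = 38·(19 − 29) mod 47 = 43.
m = m₂ + h·q = 29 + 43·73 = 3168.

3168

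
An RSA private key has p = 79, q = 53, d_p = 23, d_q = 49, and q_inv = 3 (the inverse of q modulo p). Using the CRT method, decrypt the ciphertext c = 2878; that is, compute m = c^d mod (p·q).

3544

m₁ = c^(d_p) mod p: c ≡ 34 (mod 79), and 34^23 mod 79 = 68.
m₂ = c^(d_q) mod q: c ≡ 16 (mod 53), and 16^49 mod 53 = 46.
h = q_inv·(m₁ − m₂) mod p = 3·(68 − 46) mod 79 = 66.
m = m₂ + h·q = 46 + 66·53 = 3544.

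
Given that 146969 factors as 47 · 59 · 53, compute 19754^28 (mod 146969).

107868

Mod 47: 19754 ≡ 14; 14^28 ≡ 3 (mod 47).
Mod 59: 19754 ≡ 48; 48^28 ≡ 16 (mod 59).
Mod 53: 19754 ≡ 38; 38^28 ≡ 13 (mod 53).
Combine by CRT: x ≡ 3 (mod 47), x ≡ 16 (mod 59), x ≡ 13 (mod 53) ⇒ x ≡ 107868 (mod 146969).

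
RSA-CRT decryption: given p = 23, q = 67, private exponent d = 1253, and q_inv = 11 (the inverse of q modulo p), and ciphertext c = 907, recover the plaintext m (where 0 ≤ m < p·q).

858

d_p = d mod (p−1) = 1253 mod 22 = 21; d_q = d mod (q−1) = 65.
m₁ = c^(d_p) mod p: c ≡ 10 (mod 23), and 10^21 mod 23 = 7.
m₂ = c^(d_q) mod q: c ≡ 36 (mod 67), and 36^65 mod 67 = 54.
h = q_inv·(m₁ − m₂) mod p = 11·(7 − 54) mod 23 = 12.
m = m₂ + h·q = 54 + 12·67 = 858.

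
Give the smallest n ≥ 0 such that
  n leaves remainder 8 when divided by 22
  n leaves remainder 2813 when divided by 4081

Combine the congruences pairwise.
gcd(22, 4081) = 11 and 11 | (2813 − 8), so the pair is consistent; merging gives n ≡ 6894 (mod 8162), where 8162 = lcm(22, 4081).
The solution is unique modulo lcm(22, 4081) = 8162.

6894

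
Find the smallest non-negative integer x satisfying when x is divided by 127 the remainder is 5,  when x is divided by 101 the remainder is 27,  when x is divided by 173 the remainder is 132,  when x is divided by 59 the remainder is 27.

88103842

Combine the congruences pairwise.
From x ≡ 5 (mod 127) write x = 5 + 127t. Substituting into x ≡ 27 (mod 101) gives 127t ≡ 22 (mod 101), and since 26⁻¹ ≡ 35 (mod 101), t ≡ 63. Hence x ≡ 5 + 127·63 = 8006 (mod 12827).
From x ≡ 8006 (mod 12827) write x = 8006 + 12827t. Substituting into x ≡ 132 (mod 173) gives 12827t ≡ 84 (mod 173), and since 25⁻¹ ≡ 90 (mod 173), t ≡ 121. Hence x ≡ 8006 + 12827·121 = 1560073 (mod 2219071).
From x ≡ 1560073 (mod 2219071) write x = 1560073 + 2219071t. Substituting into x ≡ 27 (mod 59) gives 2219071t ≡ 32 (mod 59), and since 22⁻¹ ≡ 51 (mod 59), t ≡ 39. Hence x ≡ 1560073 + 2219071·39 = 88103842 (mod 130925189).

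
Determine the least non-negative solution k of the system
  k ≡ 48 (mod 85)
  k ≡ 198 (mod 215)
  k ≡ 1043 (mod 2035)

959528

gcd(85, 215) = 5 and 5 | (198 − 48), so the pair is consistent; merging gives k ≡ 1918 (mod 3655), where 3655 = lcm(85, 215).
gcd(3655, 2035) = 5 and 5 | (1043 − 1918), so the pair is consistent; merging gives k ≡ 959528 (mod 1487585), where 1487585 = lcm(3655, 2035).
The solution is unique modulo lcm(85, 215, 2035) = 1487585.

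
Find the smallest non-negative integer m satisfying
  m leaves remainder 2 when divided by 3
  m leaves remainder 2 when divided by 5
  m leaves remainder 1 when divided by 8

The moduli are pairwise coprime; N = 3·5·8 = 120.
N/3 = 40; 40 ≡ 1 (mod 3), inverse 1.
N/5 = 24; 24 ≡ 4 (mod 5); 4·4 ≡ 1, so inverse 4.
N/8 = 15; 15 ≡ 7 (mod 8); 7·7 ≡ 1, so inverse 7.
m ≡ 2·40·1 + 2·24·4 + 1·15·7 = 377.
377 mod 120 = 17.

17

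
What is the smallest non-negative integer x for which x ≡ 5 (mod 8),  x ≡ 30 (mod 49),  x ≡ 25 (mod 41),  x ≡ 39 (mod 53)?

447253

The moduli are pairwise coprime; N = 8·49·41·53 = 851816.
N/8 = 106477; 106477 ≡ 5 (mod 8); 5·5 ≡ 1, so inverse 5.
N/49 = 17384; 17384 ≡ 38 (mod 49); 38·40 ≡ 1, so inverse 40.
N/41 = 20776; 20776 ≡ 30 (mod 41); 30·26 ≡ 1, so inverse 26.
N/53 = 16072; 16072 ≡ 13 (mod 53); 13·49 ≡ 1, so inverse 49.
x ≡ 5·106477·5 + 30·17384·40 + 25·20776·26 + 39·16072·49 = 67740717.
67740717 mod 851816 = 447253.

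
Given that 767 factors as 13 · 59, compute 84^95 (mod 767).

Mod 13: 84 ≡ 6; by Fermat, exponent reduces to 95 mod 12 = 11; 6^11 ≡ 11 (mod 13).
Mod 59: 84 ≡ 25; by Fermat, exponent reduces to 95 mod 58 = 37; 25^37 ≡ 19 (mod 59).
Combine by CRT: x ≡ 11 (mod 13), x ≡ 19 (mod 59) ⇒ x ≡ 609 (mod 767).

609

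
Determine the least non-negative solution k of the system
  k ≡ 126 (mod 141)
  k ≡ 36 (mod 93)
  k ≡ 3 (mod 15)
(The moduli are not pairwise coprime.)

408

gcd(141, 93) = 3 and 3 | (36 − 126), so the pair is consistent; merging gives k ≡ 408 (mod 4371), where 4371 = lcm(141, 93).
gcd(4371, 15) = 3 and 3 | (3 − 408), so the pair is consistent; merging gives k ≡ 408 (mod 21855), where 21855 = lcm(4371, 15).
The solution is unique modulo lcm(141, 93, 15) = 21855.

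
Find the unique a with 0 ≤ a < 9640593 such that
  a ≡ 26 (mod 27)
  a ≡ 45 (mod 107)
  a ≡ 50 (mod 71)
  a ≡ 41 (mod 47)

The moduli are pairwise coprime; N = 27·107·71·47 = 9640593.
N/27 = 357059; 357059 ≡ 11 (mod 27); 11·5 ≡ 1, so inverse 5.
N/107 = 90099; 90099 ≡ 5 (mod 107); 5·43 ≡ 1, so inverse 43.
N/71 = 135783; 135783 ≡ 31 (mod 71); 31·55 ≡ 1, so inverse 55.
N/47 = 205119; 205119 ≡ 11 (mod 47); 11·30 ≡ 1, so inverse 30.
a ≡ 26·357059·5 + 45·90099·43 + 50·135783·55 + 41·205119·30 = 846458855.
846458855 mod 9640593 = 7727264.

7727264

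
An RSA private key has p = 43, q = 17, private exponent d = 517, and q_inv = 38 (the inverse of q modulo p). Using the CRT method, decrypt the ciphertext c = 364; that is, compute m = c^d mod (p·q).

d_p = d mod (p−1) = 517 mod 42 = 13; d_q = d mod (q−1) = 5.
m₁ = c^(d_p) mod p: c ≡ 20 (mod 43), and 20^13 mod 43 = 19.
m₂ = c^(d_q) mod q: c ≡ 7 (mod 17), and 7^5 mod 17 = 11.
h = q_inv·(m₁ − m₂) mod p = 38·(19 − 11) mod 43 = 3.
m = m₂ + h·q = 11 + 3·17 = 62.

62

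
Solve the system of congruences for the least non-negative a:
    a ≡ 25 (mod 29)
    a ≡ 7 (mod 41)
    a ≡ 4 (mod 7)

The moduli are pairwise coprime; N = 29·41·7 = 8323.
N/29 = 287; 287 ≡ 26 (mod 29); 26·19 ≡ 1, so inverse 19.
N/41 = 203; 203 ≡ 39 (mod 41); 39·20 ≡ 1, so inverse 20.
N/7 = 1189; 1189 ≡ 6 (mod 7); 6·6 ≡ 1, so inverse 6.
a ≡ 25·287·19 + 7·203·20 + 4·1189·6 = 193281.
193281 mod 8323 = 1852.

1852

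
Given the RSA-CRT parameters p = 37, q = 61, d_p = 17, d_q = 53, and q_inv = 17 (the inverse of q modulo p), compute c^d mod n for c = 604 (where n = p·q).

m₁ = c^(d_p) mod p: c ≡ 12 (mod 37), and 12^17 mod 37 = 34.
m₂ = c^(d_q) mod q: c ≡ 55 (mod 61), and 55^53 mod 61 = 26.
h = q_inv·(m₁ − m₂) mod p = 17·(34 − 26) mod 37 = 25.
m = m₂ + h·q = 26 + 25·61 = 1551.

1551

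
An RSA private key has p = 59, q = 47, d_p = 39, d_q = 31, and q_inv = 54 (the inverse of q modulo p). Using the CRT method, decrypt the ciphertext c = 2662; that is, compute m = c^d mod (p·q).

654

m₁ = c^(d_p) mod p: c ≡ 7 (mod 59), and 7^39 mod 59 = 5.
m₂ = c^(d_q) mod q: c ≡ 30 (mod 47), and 30^31 mod 47 = 43.
h = q_inv·(m₁ − m₂) mod p = 54·(5 − 43) mod 59 = 13.
m = m₂ + h·q = 43 + 13·47 = 654.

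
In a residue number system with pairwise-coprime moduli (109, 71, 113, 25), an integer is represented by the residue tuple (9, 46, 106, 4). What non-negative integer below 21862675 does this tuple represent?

From x ≡ 9 (mod 109) write x = 9 + 109t. Substituting into x ≡ 46 (mod 71) gives 109t ≡ 37 (mod 71), and since 38⁻¹ ≡ 43 (mod 71), t ≡ 29. Hence x ≡ 9 + 109·29 = 3170 (mod 7739).
From x ≡ 3170 (mod 7739) write x = 3170 + 7739t. Substituting into x ≡ 106 (mod 113) gives 7739t ≡ 100 (mod 113), and since 55⁻¹ ≡ 37 (mod 113), t ≡ 84. Hence x ≡ 3170 + 7739·84 = 653246 (mod 874507).
From x ≡ 653246 (mod 874507) write x = 653246 + 874507t. Substituting into x ≡ 4 (mod 25) gives 874507t ≡ 8 (mod 25), and since 7⁻¹ ≡ 18 (mod 25), t ≡ 19. Hence x ≡ 653246 + 874507·19 = 17268879 (mod 21862675).

17268879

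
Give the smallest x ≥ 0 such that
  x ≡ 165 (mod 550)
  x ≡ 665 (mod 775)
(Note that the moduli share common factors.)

gcd(550, 775) = 25 and 25 | (665 − 165), so the pair is consistent; merging gives x ≡ 8415 (mod 17050), where 17050 = lcm(550, 775).
The solution is unique modulo lcm(550, 775) = 17050.

8415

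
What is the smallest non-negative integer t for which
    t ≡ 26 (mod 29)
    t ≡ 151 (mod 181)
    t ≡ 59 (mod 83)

Combine the congruences pairwise.
From t ≡ 26 (mod 29) write t = 26 + 29s. Substituting into t ≡ 151 (mod 181) gives 29s ≡ 125 (mod 181), and since 29⁻¹ ≡ 25 (mod 181), s ≡ 48. Hence t ≡ 26 + 29·48 = 1418 (mod 5249).
From t ≡ 1418 (mod 5249) write t = 1418 + 5249s. Substituting into t ≡ 59 (mod 83) gives 5249s ≡ 52 (mod 83), and since 20⁻¹ ≡ 54 (mod 83), s ≡ 69. Hence t ≡ 1418 + 5249·69 = 363599 (mod 435667).

363599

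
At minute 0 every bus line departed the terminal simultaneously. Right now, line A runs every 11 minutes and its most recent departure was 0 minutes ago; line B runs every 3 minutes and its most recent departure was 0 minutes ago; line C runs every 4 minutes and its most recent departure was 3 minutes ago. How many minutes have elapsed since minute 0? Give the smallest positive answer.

99

The moduli are pairwise coprime; N = 11·3·4 = 132.
N/11 = 12; 12 ≡ 1 (mod 11), inverse 1.
N/3 = 44; 44 ≡ 2 (mod 3); 2·2 ≡ 1, so inverse 2.
N/4 = 33; 33 ≡ 1 (mod 4), inverse 1.
t ≡ 0·12·1 + 0·44·2 + 3·33·1 = 99.
99 mod 132 = 99.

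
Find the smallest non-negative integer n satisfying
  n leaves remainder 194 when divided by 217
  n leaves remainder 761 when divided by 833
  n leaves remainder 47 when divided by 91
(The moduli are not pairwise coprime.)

164029

gcd(217, 833) = 7 and 7 | (761 − 194), so the pair is consistent; merging gives n ≡ 9091 (mod 25823), where 25823 = lcm(217, 833).
gcd(25823, 91) = 7 and 7 | (47 − 9091), so the pair is consistent; merging gives n ≡ 164029 (mod 335699), where 335699 = lcm(25823, 91).
The solution is unique modulo lcm(217, 833, 91) = 335699.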